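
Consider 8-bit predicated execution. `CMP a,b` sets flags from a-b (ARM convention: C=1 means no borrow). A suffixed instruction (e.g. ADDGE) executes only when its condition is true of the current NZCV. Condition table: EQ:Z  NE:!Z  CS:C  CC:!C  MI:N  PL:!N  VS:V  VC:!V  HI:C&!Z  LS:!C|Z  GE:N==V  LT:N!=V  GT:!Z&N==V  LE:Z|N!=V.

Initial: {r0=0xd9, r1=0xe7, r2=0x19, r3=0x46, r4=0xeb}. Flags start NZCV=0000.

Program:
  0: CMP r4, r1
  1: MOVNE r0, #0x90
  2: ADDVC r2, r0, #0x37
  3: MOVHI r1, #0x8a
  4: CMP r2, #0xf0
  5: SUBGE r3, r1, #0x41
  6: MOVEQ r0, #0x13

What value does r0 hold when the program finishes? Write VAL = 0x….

0: ✓ CMP  NZCV=0010
1: ✓ MOVNE  r0←0x90
2: ✓ ADDVC  r2←0xc7
3: ✓ MOVHI  r1←0x8a
4: ✓ CMP  NZCV=1000
5: · SUBGE
6: · MOVEQ

VAL = 0x90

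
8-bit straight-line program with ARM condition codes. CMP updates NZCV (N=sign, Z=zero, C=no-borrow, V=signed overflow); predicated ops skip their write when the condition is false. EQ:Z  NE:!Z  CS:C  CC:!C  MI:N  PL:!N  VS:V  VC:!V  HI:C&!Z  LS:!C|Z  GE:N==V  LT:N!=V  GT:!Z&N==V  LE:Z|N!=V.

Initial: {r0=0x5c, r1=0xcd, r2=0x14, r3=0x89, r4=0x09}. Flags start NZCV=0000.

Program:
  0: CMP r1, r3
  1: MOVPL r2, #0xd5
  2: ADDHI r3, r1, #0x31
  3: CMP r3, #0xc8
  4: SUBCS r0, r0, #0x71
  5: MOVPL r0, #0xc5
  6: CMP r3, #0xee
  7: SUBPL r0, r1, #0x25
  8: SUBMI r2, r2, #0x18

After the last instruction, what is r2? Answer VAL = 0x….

[0] flags=0010 → (cmp)
[1] flags=0010 PL?T → r2=0xd5
[2] flags=0010 HI?T → r3=0xfe
[3] flags=0010 → (cmp)
[4] flags=0010 CS?T → r0=0xeb
[5] flags=0010 PL?T → r0=0xc5
[6] flags=0010 → (cmp)
[7] flags=0010 PL?T → r0=0xa8
[8] flags=0010 MI?F → skip

VAL = 0xd5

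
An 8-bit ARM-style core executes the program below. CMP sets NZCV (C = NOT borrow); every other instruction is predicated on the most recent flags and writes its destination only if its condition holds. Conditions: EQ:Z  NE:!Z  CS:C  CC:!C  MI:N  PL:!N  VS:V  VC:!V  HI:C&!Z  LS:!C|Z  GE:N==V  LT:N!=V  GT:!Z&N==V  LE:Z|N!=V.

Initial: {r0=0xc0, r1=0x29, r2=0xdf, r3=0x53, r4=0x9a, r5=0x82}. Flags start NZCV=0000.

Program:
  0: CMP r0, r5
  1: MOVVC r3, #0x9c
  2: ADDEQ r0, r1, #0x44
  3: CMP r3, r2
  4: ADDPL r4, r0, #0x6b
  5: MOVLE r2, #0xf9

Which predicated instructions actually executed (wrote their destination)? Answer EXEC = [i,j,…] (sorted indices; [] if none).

EXEC = [1,5]

0: ✓ CMP  NZCV=0010
1: ✓ MOVVC  r3←0x9c
2: · ADDEQ
3: ✓ CMP  NZCV=1000
4: · ADDPL
5: ✓ MOVLE  r2←0xf9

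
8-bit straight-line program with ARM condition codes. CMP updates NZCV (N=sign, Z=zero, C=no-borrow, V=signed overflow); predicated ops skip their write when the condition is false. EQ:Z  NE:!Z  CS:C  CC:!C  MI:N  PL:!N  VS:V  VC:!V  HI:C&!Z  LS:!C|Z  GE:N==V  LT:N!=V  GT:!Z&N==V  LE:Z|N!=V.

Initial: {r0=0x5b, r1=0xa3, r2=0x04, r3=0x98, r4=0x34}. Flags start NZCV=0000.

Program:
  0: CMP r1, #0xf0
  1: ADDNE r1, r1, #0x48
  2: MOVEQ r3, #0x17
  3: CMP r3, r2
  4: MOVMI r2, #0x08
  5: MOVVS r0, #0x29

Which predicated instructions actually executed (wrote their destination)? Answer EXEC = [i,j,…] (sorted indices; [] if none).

EXEC = [1,4]

0: ✓ CMP  NZCV=1000
1: ✓ ADDNE  r1←0xeb
2: · MOVEQ
3: ✓ CMP  NZCV=1010
4: ✓ MOVMI  r2←0x08
5: · MOVVS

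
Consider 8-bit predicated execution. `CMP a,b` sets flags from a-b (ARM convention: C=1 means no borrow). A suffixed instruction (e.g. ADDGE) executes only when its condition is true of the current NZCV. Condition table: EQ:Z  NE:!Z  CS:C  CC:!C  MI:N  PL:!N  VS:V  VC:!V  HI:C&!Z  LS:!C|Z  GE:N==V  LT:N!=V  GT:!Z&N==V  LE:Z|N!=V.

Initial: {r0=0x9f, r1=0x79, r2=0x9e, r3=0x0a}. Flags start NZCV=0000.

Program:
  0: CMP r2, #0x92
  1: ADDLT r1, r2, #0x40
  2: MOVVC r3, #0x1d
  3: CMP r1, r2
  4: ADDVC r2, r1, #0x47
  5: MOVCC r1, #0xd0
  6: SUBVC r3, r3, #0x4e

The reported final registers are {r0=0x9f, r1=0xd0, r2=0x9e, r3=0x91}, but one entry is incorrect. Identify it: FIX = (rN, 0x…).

FIX = (r3, 0x1d)

[0] flags=0010 → (cmp)
[1] flags=0010 LT?F → skip
[2] flags=0010 VC?T → r3=0x1d
[3] flags=1001 → (cmp)
[4] flags=1001 VC?F → skip
[5] flags=1001 CC?T → r1=0xd0
[6] flags=1001 VC?F → skip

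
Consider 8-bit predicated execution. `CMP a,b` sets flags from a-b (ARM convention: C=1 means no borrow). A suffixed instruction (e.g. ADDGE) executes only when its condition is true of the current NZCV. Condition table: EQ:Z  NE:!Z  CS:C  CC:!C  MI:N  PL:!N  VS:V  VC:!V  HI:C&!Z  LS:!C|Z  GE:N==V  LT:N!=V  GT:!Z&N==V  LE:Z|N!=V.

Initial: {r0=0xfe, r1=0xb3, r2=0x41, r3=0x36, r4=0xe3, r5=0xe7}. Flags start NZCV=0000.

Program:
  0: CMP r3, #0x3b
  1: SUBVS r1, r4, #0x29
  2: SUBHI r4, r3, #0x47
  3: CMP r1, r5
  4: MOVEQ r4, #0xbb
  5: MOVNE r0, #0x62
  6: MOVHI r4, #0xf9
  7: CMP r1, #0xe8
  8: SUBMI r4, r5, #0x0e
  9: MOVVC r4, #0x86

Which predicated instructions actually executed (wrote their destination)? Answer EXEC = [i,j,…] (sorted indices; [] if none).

EXEC = [5,8,9]

0: ✓ CMP  NZCV=1000
1: · SUBVS
2: · SUBHI
3: ✓ CMP  NZCV=1000
4: · MOVEQ
5: ✓ MOVNE  r0←0x62
6: · MOVHI
7: ✓ CMP  NZCV=1000
8: ✓ SUBMI  r4←0xd9
9: ✓ MOVVC  r4←0x86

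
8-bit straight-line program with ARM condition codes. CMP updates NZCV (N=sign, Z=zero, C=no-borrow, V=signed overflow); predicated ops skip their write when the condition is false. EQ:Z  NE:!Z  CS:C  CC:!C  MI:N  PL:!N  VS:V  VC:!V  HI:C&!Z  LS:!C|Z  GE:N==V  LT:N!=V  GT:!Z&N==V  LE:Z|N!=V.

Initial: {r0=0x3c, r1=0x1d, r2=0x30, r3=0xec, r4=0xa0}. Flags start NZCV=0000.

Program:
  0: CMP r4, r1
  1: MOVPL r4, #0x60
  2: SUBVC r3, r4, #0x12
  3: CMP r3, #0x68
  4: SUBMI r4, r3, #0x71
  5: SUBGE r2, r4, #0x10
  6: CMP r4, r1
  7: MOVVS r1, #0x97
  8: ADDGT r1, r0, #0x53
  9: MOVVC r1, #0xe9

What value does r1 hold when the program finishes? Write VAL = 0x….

VAL = 0xe9

[0] flags=1010 → (cmp)
[1] flags=1010 PL?F → skip
[2] flags=1010 VC?T → r3=0x8e
[3] flags=0011 → (cmp)
[4] flags=0011 MI?F → skip
[5] flags=0011 GE?F → skip
[6] flags=1010 → (cmp)
[7] flags=1010 VS?F → skip
[8] flags=1010 GT?F → skip
[9] flags=1010 VC?T → r1=0xe9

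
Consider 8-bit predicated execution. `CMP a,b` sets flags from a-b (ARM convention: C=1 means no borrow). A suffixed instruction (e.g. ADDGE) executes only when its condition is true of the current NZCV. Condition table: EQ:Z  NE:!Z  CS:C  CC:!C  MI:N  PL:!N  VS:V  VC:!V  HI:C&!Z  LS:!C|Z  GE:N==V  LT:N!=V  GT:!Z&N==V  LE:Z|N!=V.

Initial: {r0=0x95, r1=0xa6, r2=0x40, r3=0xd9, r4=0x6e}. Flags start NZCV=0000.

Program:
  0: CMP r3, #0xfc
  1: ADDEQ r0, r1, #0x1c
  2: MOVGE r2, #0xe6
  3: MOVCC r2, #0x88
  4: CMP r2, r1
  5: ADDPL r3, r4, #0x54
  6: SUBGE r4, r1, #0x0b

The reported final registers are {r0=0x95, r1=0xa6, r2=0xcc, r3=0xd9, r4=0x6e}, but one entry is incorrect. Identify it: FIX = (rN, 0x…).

0: ✓ CMP  NZCV=1000
1: · ADDEQ
2: · MOVGE
3: ✓ MOVCC  r2←0x88
4: ✓ CMP  NZCV=1000
5: · ADDPL
6: · SUBGE

FIX = (r2, 0x88)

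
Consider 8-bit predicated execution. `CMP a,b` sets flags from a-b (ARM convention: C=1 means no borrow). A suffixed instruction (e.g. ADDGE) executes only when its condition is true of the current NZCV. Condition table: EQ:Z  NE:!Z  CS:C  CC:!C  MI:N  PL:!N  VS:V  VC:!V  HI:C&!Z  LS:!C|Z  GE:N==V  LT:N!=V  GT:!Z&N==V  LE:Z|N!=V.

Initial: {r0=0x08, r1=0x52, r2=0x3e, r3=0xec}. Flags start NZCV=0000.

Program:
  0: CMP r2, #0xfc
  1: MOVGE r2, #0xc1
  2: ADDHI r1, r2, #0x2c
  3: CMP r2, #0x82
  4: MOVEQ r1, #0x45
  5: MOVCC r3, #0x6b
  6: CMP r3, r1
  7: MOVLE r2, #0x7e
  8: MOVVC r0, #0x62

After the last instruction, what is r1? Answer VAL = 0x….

0: ✓ CMP  NZCV=0000
1: ✓ MOVGE  r2←0xc1
2: · ADDHI
3: ✓ CMP  NZCV=0010
4: · MOVEQ
5: · MOVCC
6: ✓ CMP  NZCV=1010
7: ✓ MOVLE  r2←0x7e
8: ✓ MOVVC  r0←0x62

VAL = 0x52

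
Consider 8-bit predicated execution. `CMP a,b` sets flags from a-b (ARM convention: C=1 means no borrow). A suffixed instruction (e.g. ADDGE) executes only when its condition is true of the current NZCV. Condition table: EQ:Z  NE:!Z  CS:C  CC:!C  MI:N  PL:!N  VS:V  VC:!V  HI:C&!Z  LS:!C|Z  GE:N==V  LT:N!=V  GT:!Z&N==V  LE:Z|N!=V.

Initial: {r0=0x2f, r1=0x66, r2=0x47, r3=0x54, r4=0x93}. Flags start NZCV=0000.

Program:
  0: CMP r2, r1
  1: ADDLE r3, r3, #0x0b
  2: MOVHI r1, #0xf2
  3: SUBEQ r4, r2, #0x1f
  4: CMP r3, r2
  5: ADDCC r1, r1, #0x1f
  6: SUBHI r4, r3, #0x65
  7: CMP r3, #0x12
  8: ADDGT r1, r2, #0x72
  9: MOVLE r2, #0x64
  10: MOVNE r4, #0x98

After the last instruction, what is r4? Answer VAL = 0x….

0: ✓ CMP  NZCV=1000
1: ✓ ADDLE  r3←0x5f
2: · MOVHI
3: · SUBEQ
4: ✓ CMP  NZCV=0010
5: · ADDCC
6: ✓ SUBHI  r4←0xfa
7: ✓ CMP  NZCV=0010
8: ✓ ADDGT  r1←0xb9
9: · MOVLE
10: ✓ MOVNE  r4←0x98

VAL = 0x98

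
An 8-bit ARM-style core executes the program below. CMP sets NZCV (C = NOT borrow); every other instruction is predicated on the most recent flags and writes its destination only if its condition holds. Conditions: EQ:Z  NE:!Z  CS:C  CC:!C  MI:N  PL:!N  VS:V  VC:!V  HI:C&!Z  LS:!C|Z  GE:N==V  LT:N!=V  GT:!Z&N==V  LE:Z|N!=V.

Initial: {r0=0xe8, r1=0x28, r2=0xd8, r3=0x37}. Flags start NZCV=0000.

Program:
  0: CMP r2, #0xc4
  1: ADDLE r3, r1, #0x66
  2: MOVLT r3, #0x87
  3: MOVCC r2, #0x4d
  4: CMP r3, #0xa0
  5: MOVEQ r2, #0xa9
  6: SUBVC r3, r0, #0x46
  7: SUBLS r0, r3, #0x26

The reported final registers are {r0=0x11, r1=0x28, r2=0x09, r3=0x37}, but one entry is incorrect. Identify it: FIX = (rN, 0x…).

0: ✓ CMP  NZCV=0010
1: · ADDLE
2: · MOVLT
3: · MOVCC
4: ✓ CMP  NZCV=1001
5: · MOVEQ
6: · SUBVC
7: ✓ SUBLS  r0←0x11

FIX = (r2, 0xd8)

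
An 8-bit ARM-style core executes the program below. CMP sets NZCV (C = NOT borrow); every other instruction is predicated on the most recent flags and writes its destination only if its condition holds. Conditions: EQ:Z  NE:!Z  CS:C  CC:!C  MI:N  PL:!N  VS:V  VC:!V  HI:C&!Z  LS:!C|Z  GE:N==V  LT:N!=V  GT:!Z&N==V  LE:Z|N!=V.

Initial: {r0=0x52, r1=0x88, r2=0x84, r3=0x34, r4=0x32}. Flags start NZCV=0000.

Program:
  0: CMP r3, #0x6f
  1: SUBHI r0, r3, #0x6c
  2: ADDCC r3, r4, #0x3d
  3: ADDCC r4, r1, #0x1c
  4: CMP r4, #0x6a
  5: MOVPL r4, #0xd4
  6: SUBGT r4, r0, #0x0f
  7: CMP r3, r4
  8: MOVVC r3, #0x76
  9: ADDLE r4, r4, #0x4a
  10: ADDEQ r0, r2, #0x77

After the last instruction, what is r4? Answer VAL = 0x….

0: ✓ CMP  NZCV=1000
1: · SUBHI
2: ✓ ADDCC  r3←0x6f
3: ✓ ADDCC  r4←0xa4
4: ✓ CMP  NZCV=0011
5: ✓ MOVPL  r4←0xd4
6: · SUBGT
7: ✓ CMP  NZCV=1001
8: · MOVVC
9: · ADDLE
10: · ADDEQ

VAL = 0xd4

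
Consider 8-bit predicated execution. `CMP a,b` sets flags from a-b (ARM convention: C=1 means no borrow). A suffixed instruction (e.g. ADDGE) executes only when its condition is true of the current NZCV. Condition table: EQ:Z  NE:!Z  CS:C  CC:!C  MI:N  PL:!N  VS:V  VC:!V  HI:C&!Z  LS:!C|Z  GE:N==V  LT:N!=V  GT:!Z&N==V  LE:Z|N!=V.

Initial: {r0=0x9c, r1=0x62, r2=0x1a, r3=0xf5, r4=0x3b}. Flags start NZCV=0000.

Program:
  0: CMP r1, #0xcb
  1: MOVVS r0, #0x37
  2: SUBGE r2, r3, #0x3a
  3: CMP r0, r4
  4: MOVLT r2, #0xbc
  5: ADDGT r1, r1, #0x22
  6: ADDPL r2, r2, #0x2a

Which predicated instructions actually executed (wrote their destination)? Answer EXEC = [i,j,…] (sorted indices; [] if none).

EXEC = [1,2,4]

[0] flags=1001 → (cmp)
[1] flags=1001 VS?T → r0=0x37
[2] flags=1001 GE?T → r2=0xbb
[3] flags=1000 → (cmp)
[4] flags=1000 LT?T → r2=0xbc
[5] flags=1000 GT?F → skip
[6] flags=1000 PL?F → skip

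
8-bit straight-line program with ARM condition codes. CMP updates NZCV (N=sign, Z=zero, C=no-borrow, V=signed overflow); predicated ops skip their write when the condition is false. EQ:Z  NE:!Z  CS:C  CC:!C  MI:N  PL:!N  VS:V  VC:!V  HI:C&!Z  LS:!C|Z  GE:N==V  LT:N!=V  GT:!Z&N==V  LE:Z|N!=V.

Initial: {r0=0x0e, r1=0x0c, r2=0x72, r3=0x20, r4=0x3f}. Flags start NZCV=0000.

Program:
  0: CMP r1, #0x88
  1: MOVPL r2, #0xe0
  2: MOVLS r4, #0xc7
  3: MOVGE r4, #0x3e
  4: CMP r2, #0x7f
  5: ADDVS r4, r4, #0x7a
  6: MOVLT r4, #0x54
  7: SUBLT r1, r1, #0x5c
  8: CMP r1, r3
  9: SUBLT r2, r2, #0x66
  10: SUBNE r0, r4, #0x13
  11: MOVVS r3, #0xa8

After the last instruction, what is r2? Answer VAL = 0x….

[0] flags=1001 → (cmp)
[1] flags=1001 PL?F → skip
[2] flags=1001 LS?T → r4=0xc7
[3] flags=1001 GE?T → r4=0x3e
[4] flags=1000 → (cmp)
[5] flags=1000 VS?F → skip
[6] flags=1000 LT?T → r4=0x54
[7] flags=1000 LT?T → r1=0xb0
[8] flags=1010 → (cmp)
[9] flags=1010 LT?T → r2=0x0c
[10] flags=1010 NE?T → r0=0x41
[11] flags=1010 VS?F → skip

VAL = 0x0c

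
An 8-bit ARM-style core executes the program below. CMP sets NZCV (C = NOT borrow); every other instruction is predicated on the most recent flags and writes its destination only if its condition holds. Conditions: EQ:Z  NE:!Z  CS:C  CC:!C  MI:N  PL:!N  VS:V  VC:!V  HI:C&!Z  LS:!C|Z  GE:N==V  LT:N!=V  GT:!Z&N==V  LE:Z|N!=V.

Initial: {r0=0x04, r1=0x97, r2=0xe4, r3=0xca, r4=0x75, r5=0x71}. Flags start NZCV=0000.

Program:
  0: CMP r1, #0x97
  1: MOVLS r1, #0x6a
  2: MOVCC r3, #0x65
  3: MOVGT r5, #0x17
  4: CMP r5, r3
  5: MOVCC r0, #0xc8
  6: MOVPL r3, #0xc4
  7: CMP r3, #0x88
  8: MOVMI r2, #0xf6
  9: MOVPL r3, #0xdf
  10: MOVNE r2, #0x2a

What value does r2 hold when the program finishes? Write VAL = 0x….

0: ✓ CMP  NZCV=0110
1: ✓ MOVLS  r1←0x6a
2: · MOVCC
3: · MOVGT
4: ✓ CMP  NZCV=1001
5: ✓ MOVCC  r0←0xc8
6: · MOVPL
7: ✓ CMP  NZCV=0010
8: · MOVMI
9: ✓ MOVPL  r3←0xdf
10: ✓ MOVNE  r2←0x2a

VAL = 0x2a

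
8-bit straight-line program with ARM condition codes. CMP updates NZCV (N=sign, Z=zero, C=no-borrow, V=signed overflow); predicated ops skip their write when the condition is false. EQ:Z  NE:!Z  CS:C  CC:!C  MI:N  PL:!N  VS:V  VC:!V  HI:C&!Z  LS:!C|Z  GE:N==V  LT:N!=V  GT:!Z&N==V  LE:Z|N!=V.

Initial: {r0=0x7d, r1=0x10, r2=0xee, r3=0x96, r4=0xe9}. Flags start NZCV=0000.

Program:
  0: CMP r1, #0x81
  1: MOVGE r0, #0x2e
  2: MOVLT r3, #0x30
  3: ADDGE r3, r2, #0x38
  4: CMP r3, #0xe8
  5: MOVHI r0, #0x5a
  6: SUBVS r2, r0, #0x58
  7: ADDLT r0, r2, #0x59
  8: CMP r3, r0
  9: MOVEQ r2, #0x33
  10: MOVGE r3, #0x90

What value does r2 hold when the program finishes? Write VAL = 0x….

0: ✓ CMP  NZCV=1001
1: ✓ MOVGE  r0←0x2e
2: · MOVLT
3: ✓ ADDGE  r3←0x26
4: ✓ CMP  NZCV=0000
5: · MOVHI
6: · SUBVS
7: · ADDLT
8: ✓ CMP  NZCV=1000
9: · MOVEQ
10: · MOVGE

VAL = 0xee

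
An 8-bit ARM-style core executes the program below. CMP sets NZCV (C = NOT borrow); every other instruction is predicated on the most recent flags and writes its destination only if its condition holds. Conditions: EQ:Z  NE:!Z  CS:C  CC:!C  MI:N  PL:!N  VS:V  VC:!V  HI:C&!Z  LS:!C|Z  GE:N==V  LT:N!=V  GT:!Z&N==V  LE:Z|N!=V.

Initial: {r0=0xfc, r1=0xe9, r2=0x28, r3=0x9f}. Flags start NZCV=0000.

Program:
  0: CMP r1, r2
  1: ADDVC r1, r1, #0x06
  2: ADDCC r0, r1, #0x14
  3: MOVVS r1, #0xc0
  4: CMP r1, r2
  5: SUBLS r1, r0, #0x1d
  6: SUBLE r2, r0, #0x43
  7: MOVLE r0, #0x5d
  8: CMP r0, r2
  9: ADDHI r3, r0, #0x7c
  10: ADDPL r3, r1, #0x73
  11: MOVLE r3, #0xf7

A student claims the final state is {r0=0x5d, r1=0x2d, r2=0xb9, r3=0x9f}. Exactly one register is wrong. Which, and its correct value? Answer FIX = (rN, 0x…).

0: ✓ CMP  NZCV=1010
1: ✓ ADDVC  r1←0xef
2: · ADDCC
3: · MOVVS
4: ✓ CMP  NZCV=1010
5: · SUBLS
6: ✓ SUBLE  r2←0xb9
7: ✓ MOVLE  r0←0x5d
8: ✓ CMP  NZCV=1001
9: · ADDHI
10: · ADDPL
11: · MOVLE

FIX = (r1, 0xef)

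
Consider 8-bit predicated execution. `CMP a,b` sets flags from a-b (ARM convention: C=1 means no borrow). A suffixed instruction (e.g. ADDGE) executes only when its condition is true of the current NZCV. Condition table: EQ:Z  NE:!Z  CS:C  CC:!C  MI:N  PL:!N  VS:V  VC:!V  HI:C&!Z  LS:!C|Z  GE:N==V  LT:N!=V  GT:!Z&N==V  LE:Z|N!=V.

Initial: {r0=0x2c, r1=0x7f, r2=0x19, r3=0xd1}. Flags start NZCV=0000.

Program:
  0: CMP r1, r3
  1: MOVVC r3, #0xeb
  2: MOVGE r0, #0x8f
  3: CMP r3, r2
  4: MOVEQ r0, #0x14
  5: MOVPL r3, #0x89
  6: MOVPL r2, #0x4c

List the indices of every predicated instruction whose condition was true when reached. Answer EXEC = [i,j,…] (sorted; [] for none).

EXEC = [2]

0: ✓ CMP  NZCV=1001
1: · MOVVC
2: ✓ MOVGE  r0←0x8f
3: ✓ CMP  NZCV=1010
4: · MOVEQ
5: · MOVPL
6: · MOVPL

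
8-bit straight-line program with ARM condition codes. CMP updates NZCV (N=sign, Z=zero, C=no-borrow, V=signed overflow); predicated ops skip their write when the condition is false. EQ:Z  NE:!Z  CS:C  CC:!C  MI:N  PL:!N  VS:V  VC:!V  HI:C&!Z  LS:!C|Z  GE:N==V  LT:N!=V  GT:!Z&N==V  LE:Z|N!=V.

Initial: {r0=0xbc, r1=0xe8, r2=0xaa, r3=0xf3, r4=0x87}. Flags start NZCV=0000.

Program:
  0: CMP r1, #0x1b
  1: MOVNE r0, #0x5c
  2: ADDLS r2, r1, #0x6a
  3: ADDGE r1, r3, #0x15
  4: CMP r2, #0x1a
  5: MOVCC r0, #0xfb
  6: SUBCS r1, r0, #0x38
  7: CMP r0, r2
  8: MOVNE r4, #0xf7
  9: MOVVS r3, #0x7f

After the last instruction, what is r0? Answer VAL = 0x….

VAL = 0x5c

0: ✓ CMP  NZCV=1010
1: ✓ MOVNE  r0←0x5c
2: · ADDLS
3: · ADDGE
4: ✓ CMP  NZCV=1010
5: · MOVCC
6: ✓ SUBCS  r1←0x24
7: ✓ CMP  NZCV=1001
8: ✓ MOVNE  r4←0xf7
9: ✓ MOVVS  r3←0x7f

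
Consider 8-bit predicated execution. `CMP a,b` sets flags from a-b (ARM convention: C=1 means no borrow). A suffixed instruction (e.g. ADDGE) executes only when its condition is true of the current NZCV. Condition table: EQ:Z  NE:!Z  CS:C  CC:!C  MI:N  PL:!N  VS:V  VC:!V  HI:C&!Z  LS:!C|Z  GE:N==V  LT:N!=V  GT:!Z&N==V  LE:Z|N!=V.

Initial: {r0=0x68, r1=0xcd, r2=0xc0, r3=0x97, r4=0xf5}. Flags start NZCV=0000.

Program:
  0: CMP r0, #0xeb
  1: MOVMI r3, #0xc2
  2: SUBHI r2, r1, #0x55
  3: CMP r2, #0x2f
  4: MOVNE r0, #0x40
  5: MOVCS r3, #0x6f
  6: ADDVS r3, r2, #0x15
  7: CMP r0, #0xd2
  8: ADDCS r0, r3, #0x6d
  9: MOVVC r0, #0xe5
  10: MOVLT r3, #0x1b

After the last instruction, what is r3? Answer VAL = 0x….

VAL = 0x6f

[0] flags=0000 → (cmp)
[1] flags=0000 MI?F → skip
[2] flags=0000 HI?F → skip
[3] flags=1010 → (cmp)
[4] flags=1010 NE?T → r0=0x40
[5] flags=1010 CS?T → r3=0x6f
[6] flags=1010 VS?F → skip
[7] flags=0000 → (cmp)
[8] flags=0000 CS?F → skip
[9] flags=0000 VC?T → r0=0xe5
[10] flags=0000 LT?F → skip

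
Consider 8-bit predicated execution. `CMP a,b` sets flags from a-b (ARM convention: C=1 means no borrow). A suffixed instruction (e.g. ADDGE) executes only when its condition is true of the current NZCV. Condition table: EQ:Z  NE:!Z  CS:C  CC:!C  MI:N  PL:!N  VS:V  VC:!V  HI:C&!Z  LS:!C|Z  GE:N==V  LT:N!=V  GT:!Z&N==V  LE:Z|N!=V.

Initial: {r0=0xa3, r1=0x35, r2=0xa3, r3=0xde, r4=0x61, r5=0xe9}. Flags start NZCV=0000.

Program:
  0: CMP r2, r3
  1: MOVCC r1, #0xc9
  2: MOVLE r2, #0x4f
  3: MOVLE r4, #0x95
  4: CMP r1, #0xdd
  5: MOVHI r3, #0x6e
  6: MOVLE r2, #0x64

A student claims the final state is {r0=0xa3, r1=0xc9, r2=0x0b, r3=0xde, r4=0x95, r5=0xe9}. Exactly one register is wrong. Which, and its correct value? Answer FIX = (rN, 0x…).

0: ✓ CMP  NZCV=1000
1: ✓ MOVCC  r1←0xc9
2: ✓ MOVLE  r2←0x4f
3: ✓ MOVLE  r4←0x95
4: ✓ CMP  NZCV=1000
5: · MOVHI
6: ✓ MOVLE  r2←0x64

FIX = (r2, 0x64)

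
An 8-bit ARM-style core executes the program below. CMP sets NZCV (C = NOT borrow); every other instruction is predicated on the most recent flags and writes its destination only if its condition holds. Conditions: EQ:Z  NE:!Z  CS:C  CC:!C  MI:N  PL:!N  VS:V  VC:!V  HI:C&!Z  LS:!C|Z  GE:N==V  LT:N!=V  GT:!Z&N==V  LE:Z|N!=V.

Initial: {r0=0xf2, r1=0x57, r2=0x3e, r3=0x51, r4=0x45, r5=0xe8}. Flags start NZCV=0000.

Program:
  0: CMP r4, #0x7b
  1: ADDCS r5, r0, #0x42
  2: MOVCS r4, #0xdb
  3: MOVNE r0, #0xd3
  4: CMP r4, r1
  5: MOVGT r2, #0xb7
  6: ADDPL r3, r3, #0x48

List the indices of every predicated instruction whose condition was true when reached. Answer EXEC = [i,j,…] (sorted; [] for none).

EXEC = [3]

0: ✓ CMP  NZCV=1000
1: · ADDCS
2: · MOVCS
3: ✓ MOVNE  r0←0xd3
4: ✓ CMP  NZCV=1000
5: · MOVGT
6: · ADDPL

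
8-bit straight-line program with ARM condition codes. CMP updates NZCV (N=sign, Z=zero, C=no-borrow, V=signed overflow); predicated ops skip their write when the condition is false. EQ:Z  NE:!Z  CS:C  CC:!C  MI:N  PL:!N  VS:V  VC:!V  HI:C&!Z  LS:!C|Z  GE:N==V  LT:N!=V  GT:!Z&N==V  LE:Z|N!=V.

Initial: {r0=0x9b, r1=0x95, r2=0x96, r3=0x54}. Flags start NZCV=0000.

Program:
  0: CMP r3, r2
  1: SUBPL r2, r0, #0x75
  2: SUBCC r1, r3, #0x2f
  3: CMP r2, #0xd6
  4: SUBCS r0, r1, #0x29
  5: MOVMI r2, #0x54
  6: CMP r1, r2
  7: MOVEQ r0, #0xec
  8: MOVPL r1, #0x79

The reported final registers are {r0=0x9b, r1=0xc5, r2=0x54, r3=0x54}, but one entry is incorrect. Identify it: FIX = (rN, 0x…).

0: ✓ CMP  NZCV=1001
1: · SUBPL
2: ✓ SUBCC  r1←0x25
3: ✓ CMP  NZCV=1000
4: · SUBCS
5: ✓ MOVMI  r2←0x54
6: ✓ CMP  NZCV=1000
7: · MOVEQ
8: · MOVPL

FIX = (r1, 0x25)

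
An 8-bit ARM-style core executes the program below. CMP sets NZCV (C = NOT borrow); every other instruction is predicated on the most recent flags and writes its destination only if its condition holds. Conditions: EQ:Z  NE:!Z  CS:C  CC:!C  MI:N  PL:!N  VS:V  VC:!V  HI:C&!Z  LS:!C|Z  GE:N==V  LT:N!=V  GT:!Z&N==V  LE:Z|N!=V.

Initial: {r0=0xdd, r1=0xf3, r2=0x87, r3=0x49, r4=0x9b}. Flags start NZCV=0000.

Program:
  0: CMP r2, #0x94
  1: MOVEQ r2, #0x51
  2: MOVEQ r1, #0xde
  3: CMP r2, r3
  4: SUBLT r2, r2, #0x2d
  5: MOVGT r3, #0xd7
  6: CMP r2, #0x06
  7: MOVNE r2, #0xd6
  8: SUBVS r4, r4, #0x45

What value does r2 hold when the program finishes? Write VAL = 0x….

0: ✓ CMP  NZCV=1000
1: · MOVEQ
2: · MOVEQ
3: ✓ CMP  NZCV=0011
4: ✓ SUBLT  r2←0x5a
5: · MOVGT
6: ✓ CMP  NZCV=0010
7: ✓ MOVNE  r2←0xd6
8: · SUBVS

VAL = 0xd6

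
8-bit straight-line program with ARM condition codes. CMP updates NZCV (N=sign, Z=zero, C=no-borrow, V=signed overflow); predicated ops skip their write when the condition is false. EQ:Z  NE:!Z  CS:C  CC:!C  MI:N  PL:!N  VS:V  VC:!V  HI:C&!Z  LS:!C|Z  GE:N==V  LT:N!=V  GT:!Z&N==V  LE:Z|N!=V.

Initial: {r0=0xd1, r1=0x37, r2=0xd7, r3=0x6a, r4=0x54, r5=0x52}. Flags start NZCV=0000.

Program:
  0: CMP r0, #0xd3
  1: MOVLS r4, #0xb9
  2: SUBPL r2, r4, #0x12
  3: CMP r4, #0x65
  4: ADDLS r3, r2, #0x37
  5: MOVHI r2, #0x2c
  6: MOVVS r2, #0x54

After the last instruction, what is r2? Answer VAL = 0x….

0: ✓ CMP  NZCV=1000
1: ✓ MOVLS  r4←0xb9
2: · SUBPL
3: ✓ CMP  NZCV=0011
4: · ADDLS
5: ✓ MOVHI  r2←0x2c
6: ✓ MOVVS  r2←0x54

VAL = 0x54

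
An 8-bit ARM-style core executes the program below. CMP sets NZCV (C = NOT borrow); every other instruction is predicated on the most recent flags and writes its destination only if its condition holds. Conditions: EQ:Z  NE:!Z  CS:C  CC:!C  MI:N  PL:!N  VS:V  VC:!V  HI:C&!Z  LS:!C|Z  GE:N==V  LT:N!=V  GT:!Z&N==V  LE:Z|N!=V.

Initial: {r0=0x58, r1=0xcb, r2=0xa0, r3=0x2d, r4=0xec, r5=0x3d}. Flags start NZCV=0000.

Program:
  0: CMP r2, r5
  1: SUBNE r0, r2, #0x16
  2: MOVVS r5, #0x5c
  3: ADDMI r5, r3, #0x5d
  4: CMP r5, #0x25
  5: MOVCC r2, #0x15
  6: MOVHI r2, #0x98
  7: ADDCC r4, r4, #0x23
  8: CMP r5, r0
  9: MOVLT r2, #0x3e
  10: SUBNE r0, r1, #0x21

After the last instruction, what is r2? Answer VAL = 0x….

VAL = 0x98

[0] flags=0011 → (cmp)
[1] flags=0011 NE?T → r0=0x8a
[2] flags=0011 VS?T → r5=0x5c
[3] flags=0011 MI?F → skip
[4] flags=0010 → (cmp)
[5] flags=0010 CC?F → skip
[6] flags=0010 HI?T → r2=0x98
[7] flags=0010 CC?F → skip
[8] flags=1001 → (cmp)
[9] flags=1001 LT?F → skip
[10] flags=1001 NE?T → r0=0xaa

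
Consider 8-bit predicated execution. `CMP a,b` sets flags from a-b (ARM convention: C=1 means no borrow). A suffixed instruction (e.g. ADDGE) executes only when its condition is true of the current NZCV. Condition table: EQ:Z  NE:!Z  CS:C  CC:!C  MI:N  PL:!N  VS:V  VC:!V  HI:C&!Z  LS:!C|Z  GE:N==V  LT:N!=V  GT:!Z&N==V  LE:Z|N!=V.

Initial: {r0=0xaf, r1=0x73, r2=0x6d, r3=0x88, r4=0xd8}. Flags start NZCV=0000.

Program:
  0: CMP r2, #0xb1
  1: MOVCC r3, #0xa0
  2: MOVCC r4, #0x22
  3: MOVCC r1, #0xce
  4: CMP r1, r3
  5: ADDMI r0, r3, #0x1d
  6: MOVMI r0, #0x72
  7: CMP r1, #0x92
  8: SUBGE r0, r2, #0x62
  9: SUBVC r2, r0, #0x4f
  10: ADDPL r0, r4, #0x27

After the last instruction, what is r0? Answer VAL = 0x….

VAL = 0x49

0: ✓ CMP  NZCV=1001
1: ✓ MOVCC  r3←0xa0
2: ✓ MOVCC  r4←0x22
3: ✓ MOVCC  r1←0xce
4: ✓ CMP  NZCV=0010
5: · ADDMI
6: · MOVMI
7: ✓ CMP  NZCV=0010
8: ✓ SUBGE  r0←0x0b
9: ✓ SUBVC  r2←0xbc
10: ✓ ADDPL  r0←0x49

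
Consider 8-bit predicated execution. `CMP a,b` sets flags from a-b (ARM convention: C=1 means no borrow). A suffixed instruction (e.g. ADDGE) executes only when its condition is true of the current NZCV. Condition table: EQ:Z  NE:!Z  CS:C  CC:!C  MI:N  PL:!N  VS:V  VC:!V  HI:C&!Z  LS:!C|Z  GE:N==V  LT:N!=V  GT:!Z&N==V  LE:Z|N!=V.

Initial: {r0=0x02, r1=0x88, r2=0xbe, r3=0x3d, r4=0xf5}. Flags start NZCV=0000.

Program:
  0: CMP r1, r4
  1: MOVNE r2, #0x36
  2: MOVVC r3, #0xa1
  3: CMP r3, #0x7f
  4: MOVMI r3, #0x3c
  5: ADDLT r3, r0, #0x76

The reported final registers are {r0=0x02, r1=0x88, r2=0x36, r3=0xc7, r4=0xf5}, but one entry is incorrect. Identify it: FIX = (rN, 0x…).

FIX = (r3, 0x78)

0: ✓ CMP  NZCV=1000
1: ✓ MOVNE  r2←0x36
2: ✓ MOVVC  r3←0xa1
3: ✓ CMP  NZCV=0011
4: · MOVMI
5: ✓ ADDLT  r3←0x78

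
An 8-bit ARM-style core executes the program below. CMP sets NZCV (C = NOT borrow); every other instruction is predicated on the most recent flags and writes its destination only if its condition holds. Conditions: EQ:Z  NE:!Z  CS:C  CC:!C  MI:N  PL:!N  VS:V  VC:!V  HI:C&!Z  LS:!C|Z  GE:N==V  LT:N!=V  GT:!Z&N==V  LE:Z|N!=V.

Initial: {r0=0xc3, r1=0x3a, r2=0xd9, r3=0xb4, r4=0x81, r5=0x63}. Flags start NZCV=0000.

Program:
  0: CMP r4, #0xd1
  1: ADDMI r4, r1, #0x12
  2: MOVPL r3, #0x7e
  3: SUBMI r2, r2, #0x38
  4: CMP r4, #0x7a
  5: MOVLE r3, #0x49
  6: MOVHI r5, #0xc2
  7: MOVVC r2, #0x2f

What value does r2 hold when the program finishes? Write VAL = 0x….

VAL = 0x2f

[0] flags=1000 → (cmp)
[1] flags=1000 MI?T → r4=0x4c
[2] flags=1000 PL?F → skip
[3] flags=1000 MI?T → r2=0xa1
[4] flags=1000 → (cmp)
[5] flags=1000 LE?T → r3=0x49
[6] flags=1000 HI?F → skip
[7] flags=1000 VC?T → r2=0x2f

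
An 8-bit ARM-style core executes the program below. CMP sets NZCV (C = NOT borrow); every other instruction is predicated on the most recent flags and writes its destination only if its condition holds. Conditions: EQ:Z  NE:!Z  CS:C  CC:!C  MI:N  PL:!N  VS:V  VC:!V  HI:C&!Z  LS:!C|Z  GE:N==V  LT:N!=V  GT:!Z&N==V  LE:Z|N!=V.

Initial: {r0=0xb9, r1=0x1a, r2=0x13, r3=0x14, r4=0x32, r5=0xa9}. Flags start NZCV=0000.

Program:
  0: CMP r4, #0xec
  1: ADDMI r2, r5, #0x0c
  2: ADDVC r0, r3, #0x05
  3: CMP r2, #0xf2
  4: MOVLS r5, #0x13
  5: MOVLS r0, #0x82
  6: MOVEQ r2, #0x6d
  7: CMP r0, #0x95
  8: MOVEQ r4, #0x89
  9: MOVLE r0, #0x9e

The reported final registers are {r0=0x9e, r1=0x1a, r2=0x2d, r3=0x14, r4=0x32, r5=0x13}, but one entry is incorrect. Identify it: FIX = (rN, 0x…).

0: ✓ CMP  NZCV=0000
1: · ADDMI
2: ✓ ADDVC  r0←0x19
3: ✓ CMP  NZCV=0000
4: ✓ MOVLS  r5←0x13
5: ✓ MOVLS  r0←0x82
6: · MOVEQ
7: ✓ CMP  NZCV=1000
8: · MOVEQ
9: ✓ MOVLE  r0←0x9e

FIX = (r2, 0x13)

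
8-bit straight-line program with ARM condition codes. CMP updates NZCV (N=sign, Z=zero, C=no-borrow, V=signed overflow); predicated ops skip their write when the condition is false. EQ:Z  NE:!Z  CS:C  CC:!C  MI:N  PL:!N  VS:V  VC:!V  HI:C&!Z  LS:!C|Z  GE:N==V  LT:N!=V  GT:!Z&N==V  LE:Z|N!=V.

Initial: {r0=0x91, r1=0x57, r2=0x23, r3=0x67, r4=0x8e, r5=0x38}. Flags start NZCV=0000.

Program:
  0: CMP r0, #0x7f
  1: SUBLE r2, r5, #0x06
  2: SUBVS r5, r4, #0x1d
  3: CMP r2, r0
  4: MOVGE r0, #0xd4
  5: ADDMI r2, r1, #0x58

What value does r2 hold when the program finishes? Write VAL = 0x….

0: ✓ CMP  NZCV=0011
1: ✓ SUBLE  r2←0x32
2: ✓ SUBVS  r5←0x71
3: ✓ CMP  NZCV=1001
4: ✓ MOVGE  r0←0xd4
5: ✓ ADDMI  r2←0xaf

VAL = 0xaf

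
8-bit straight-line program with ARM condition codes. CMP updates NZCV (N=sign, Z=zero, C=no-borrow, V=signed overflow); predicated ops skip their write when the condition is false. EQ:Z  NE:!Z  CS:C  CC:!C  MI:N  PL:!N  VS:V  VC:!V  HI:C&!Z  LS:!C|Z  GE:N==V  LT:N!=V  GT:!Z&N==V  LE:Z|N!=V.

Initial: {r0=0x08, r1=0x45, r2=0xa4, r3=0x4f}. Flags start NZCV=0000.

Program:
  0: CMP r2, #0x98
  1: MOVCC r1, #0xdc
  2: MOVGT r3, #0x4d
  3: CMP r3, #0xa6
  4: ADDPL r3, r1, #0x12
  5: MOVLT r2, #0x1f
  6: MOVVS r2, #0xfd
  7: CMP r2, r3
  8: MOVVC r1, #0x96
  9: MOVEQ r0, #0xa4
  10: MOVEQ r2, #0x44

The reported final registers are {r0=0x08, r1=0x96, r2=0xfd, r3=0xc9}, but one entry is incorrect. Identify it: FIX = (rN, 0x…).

[0] flags=0010 → (cmp)
[1] flags=0010 CC?F → skip
[2] flags=0010 GT?T → r3=0x4d
[3] flags=1001 → (cmp)
[4] flags=1001 PL?F → skip
[5] flags=1001 LT?F → skip
[6] flags=1001 VS?T → r2=0xfd
[7] flags=1010 → (cmp)
[8] flags=1010 VC?T → r1=0x96
[9] flags=1010 EQ?F → skip
[10] flags=1010 EQ?F → skip

FIX = (r3, 0x4d)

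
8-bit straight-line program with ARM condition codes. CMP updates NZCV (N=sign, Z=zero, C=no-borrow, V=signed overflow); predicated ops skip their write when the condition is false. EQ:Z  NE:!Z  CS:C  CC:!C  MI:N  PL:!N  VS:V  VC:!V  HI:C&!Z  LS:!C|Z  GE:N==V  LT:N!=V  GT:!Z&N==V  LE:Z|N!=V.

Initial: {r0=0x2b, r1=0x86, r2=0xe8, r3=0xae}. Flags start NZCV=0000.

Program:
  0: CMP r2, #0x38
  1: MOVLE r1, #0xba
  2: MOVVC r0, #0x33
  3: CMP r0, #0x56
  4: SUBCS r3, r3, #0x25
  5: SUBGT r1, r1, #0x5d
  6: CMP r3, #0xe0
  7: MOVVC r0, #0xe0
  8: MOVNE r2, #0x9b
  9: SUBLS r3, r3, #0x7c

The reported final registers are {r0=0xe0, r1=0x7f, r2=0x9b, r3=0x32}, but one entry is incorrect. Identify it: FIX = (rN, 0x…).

0: ✓ CMP  NZCV=1010
1: ✓ MOVLE  r1←0xba
2: ✓ MOVVC  r0←0x33
3: ✓ CMP  NZCV=1000
4: · SUBCS
5: · SUBGT
6: ✓ CMP  NZCV=1000
7: ✓ MOVVC  r0←0xe0
8: ✓ MOVNE  r2←0x9b
9: ✓ SUBLS  r3←0x32

FIX = (r1, 0xba)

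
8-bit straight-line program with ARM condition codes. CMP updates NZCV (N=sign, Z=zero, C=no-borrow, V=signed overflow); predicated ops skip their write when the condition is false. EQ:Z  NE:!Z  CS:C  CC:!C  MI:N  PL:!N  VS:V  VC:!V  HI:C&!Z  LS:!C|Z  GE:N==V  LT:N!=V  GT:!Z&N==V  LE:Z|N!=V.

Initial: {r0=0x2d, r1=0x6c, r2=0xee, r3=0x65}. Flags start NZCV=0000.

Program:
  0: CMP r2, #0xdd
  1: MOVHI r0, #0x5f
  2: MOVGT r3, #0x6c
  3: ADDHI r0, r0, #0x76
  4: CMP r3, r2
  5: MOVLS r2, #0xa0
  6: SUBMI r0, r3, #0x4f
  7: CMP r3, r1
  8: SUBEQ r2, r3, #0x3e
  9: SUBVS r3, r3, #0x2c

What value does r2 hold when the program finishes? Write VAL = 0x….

VAL = 0x2e

0: ✓ CMP  NZCV=0010
1: ✓ MOVHI  r0←0x5f
2: ✓ MOVGT  r3←0x6c
3: ✓ ADDHI  r0←0xd5
4: ✓ CMP  NZCV=0000
5: ✓ MOVLS  r2←0xa0
6: · SUBMI
7: ✓ CMP  NZCV=0110
8: ✓ SUBEQ  r2←0x2e
9: · SUBVS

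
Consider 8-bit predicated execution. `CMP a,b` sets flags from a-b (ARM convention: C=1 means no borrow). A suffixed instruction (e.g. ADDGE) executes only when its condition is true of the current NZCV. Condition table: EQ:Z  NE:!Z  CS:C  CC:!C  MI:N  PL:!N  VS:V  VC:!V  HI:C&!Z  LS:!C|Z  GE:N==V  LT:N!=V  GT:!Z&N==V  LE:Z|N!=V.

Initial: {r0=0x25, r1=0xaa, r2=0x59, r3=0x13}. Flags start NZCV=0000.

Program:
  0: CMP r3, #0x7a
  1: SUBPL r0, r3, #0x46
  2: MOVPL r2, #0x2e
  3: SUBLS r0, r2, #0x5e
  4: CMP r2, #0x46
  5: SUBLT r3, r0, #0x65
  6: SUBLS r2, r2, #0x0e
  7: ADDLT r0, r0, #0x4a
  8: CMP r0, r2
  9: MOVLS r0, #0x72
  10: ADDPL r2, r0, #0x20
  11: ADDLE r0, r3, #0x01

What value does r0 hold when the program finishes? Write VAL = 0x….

VAL = 0x14

[0] flags=1000 → (cmp)
[1] flags=1000 PL?F → skip
[2] flags=1000 PL?F → skip
[3] flags=1000 LS?T → r0=0xfb
[4] flags=0010 → (cmp)
[5] flags=0010 LT?F → skip
[6] flags=0010 LS?F → skip
[7] flags=0010 LT?F → skip
[8] flags=1010 → (cmp)
[9] flags=1010 LS?F → skip
[10] flags=1010 PL?F → skip
[11] flags=1010 LE?T → r0=0x14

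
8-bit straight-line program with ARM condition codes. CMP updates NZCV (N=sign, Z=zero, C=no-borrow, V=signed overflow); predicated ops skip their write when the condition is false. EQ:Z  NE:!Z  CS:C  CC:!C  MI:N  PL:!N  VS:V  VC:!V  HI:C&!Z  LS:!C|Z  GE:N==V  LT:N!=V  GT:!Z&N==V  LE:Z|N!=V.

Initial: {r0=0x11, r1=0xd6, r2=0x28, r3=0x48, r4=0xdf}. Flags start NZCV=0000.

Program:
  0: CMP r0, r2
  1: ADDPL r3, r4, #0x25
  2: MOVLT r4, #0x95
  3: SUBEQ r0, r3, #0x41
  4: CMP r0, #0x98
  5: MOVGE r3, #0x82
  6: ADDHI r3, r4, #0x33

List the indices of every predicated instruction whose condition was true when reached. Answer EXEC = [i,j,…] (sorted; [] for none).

[0] flags=1000 → (cmp)
[1] flags=1000 PL?F → skip
[2] flags=1000 LT?T → r4=0x95
[3] flags=1000 EQ?F → skip
[4] flags=0000 → (cmp)
[5] flags=0000 GE?T → r3=0x82
[6] flags=0000 HI?F → skip

EXEC = [2,5]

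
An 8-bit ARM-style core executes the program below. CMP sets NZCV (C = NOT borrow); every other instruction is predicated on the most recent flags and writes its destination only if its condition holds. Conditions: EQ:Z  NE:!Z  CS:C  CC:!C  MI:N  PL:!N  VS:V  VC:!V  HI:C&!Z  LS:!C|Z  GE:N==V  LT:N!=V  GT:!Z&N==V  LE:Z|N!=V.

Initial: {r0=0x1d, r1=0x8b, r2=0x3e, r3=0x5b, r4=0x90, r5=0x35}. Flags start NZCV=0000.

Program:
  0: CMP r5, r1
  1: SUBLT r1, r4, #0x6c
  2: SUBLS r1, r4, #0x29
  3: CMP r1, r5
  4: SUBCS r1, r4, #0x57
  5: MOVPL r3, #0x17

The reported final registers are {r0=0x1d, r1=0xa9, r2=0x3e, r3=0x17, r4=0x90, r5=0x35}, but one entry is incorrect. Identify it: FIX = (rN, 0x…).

[0] flags=1001 → (cmp)
[1] flags=1001 LT?F → skip
[2] flags=1001 LS?T → r1=0x67
[3] flags=0010 → (cmp)
[4] flags=0010 CS?T → r1=0x39
[5] flags=0010 PL?T → r3=0x17

FIX = (r1, 0x39)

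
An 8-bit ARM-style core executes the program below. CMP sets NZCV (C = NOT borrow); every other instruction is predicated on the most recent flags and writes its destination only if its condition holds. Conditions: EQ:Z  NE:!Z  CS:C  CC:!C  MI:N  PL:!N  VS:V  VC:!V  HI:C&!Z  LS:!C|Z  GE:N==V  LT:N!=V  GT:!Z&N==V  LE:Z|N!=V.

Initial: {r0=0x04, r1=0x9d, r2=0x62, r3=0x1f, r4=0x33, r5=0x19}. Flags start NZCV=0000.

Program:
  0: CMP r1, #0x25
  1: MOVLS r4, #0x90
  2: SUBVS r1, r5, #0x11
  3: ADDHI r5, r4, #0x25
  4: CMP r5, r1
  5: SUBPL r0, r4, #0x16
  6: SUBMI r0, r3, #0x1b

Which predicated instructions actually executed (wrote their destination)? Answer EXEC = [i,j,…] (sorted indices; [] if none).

EXEC = [2,3,5]

[0] flags=0011 → (cmp)
[1] flags=0011 LS?F → skip
[2] flags=0011 VS?T → r1=0x08
[3] flags=0011 HI?T → r5=0x58
[4] flags=0010 → (cmp)
[5] flags=0010 PL?T → r0=0x1d
[6] flags=0010 MI?F → skip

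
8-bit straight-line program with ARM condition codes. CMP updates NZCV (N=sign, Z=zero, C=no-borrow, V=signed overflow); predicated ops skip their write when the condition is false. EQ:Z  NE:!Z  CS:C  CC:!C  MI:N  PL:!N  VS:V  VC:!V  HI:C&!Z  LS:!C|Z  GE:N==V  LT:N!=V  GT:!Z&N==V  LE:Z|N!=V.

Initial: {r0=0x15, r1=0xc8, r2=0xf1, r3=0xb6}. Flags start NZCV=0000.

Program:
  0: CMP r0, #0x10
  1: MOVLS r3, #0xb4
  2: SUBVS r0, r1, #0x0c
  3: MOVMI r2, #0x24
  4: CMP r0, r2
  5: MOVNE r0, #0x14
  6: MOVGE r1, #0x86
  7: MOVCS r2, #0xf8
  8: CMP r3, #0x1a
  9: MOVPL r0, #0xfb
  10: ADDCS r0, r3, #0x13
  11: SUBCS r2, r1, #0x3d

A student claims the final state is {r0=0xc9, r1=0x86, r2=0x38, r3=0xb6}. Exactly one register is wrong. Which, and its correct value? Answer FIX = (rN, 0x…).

[0] flags=0010 → (cmp)
[1] flags=0010 LS?F → skip
[2] flags=0010 VS?F → skip
[3] flags=0010 MI?F → skip
[4] flags=0000 → (cmp)
[5] flags=0000 NE?T → r0=0x14
[6] flags=0000 GE?T → r1=0x86
[7] flags=0000 CS?F → skip
[8] flags=1010 → (cmp)
[9] flags=1010 PL?F → skip
[10] flags=1010 CS?T → r0=0xc9
[11] flags=1010 CS?T → r2=0x49

FIX = (r2, 0x49)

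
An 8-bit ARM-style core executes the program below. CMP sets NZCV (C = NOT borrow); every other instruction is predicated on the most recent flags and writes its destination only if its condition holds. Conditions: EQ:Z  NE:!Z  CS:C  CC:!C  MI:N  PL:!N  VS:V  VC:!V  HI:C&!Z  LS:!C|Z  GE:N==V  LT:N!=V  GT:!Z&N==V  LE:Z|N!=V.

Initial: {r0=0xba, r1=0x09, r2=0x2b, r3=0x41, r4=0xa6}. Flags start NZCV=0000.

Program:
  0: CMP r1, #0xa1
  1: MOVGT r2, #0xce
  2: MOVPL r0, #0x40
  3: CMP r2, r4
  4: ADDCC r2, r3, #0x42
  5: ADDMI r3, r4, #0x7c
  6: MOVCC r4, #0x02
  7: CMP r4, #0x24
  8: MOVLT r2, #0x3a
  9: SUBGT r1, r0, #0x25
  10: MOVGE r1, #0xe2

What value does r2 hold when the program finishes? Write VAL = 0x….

VAL = 0x3a

[0] flags=0000 → (cmp)
[1] flags=0000 GT?T → r2=0xce
[2] flags=0000 PL?T → r0=0x40
[3] flags=0010 → (cmp)
[4] flags=0010 CC?F → skip
[5] flags=0010 MI?F → skip
[6] flags=0010 CC?F → skip
[7] flags=1010 → (cmp)
[8] flags=1010 LT?T → r2=0x3a
[9] flags=1010 GT?F → skip
[10] flags=1010 GE?F → skip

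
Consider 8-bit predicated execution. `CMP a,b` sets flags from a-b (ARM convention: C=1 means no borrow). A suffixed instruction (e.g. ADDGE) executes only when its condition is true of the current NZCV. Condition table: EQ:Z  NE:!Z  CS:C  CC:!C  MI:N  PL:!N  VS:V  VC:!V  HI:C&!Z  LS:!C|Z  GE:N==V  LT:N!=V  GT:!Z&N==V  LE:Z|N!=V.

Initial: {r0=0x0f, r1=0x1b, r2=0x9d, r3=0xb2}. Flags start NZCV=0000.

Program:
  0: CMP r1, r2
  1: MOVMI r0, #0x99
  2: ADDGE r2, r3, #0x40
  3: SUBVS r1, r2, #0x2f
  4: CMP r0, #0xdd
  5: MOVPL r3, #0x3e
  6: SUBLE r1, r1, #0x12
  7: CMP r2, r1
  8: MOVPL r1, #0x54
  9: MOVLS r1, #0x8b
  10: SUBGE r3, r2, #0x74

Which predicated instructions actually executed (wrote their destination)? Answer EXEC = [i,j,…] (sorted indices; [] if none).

[0] flags=0000 → (cmp)
[1] flags=0000 MI?F → skip
[2] flags=0000 GE?T → r2=0xf2
[3] flags=0000 VS?F → skip
[4] flags=0000 → (cmp)
[5] flags=0000 PL?T → r3=0x3e
[6] flags=0000 LE?F → skip
[7] flags=1010 → (cmp)
[8] flags=1010 PL?F → skip
[9] flags=1010 LS?F → skip
[10] flags=1010 GE?F → skip

EXEC = [2,5]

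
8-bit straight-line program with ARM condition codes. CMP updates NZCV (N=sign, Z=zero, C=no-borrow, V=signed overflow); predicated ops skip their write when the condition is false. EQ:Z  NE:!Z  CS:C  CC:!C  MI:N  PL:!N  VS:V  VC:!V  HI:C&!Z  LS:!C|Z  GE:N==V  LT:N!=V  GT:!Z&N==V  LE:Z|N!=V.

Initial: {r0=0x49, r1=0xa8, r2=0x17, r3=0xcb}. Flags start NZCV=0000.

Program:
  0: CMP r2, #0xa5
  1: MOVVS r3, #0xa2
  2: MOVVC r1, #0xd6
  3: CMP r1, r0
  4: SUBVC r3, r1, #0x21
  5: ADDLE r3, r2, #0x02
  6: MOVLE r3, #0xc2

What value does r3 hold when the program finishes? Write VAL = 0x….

VAL = 0xc2

0: ✓ CMP  NZCV=0000
1: · MOVVS
2: ✓ MOVVC  r1←0xd6
3: ✓ CMP  NZCV=1010
4: ✓ SUBVC  r3←0xb5
5: ✓ ADDLE  r3←0x19
6: ✓ MOVLE  r3←0xc2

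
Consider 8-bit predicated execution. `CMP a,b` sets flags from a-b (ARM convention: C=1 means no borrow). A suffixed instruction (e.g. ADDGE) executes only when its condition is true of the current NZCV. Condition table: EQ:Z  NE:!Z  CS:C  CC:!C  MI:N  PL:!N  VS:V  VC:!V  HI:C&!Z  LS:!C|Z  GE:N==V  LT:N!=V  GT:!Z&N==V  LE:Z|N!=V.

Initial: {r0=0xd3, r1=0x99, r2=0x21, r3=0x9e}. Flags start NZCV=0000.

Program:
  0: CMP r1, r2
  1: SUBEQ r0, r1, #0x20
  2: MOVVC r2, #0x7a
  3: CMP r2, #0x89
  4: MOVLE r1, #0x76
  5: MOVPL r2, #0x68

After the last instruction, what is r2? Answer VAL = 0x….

0: ✓ CMP  NZCV=0011
1: · SUBEQ
2: · MOVVC
3: ✓ CMP  NZCV=1001
4: · MOVLE
5: · MOVPL

VAL = 0x21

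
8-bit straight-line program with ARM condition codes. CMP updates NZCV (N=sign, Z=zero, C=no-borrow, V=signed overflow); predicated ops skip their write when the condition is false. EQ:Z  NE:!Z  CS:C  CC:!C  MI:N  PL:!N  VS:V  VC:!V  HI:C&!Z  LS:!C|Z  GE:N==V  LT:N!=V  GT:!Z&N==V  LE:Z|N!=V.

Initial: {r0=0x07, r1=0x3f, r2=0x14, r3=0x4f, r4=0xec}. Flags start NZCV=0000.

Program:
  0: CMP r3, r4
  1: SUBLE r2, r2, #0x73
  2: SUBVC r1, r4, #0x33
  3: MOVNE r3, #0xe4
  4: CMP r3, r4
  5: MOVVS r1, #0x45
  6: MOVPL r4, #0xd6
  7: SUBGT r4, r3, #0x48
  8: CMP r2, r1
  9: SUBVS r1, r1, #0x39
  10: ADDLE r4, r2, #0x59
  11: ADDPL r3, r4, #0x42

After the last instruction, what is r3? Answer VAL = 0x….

[0] flags=0000 → (cmp)
[1] flags=0000 LE?F → skip
[2] flags=0000 VC?T → r1=0xb9
[3] flags=0000 NE?T → r3=0xe4
[4] flags=1000 → (cmp)
[5] flags=1000 VS?F → skip
[6] flags=1000 PL?F → skip
[7] flags=1000 GT?F → skip
[8] flags=0000 → (cmp)
[9] flags=0000 VS?F → skip
[10] flags=0000 LE?F → skip
[11] flags=0000 PL?T → r3=0x2e

VAL = 0x2e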